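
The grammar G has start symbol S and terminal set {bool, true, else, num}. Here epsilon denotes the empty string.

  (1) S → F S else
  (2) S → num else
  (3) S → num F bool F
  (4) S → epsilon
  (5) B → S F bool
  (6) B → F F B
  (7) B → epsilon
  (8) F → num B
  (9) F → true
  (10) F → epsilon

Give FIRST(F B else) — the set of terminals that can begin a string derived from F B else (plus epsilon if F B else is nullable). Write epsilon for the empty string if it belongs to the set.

FIRST(F): from F→num B we get {num}; from F→true we get {true}; from F→epsilon we get {epsilon}. So FIRST(F) = {epsilon, num, true}.
FIRST(S): from S→F S else we get {else, num, true}; from S→num else we get {num}; from S→num F bool F we get {num}; from S→epsilon we get {epsilon}. So FIRST(S) = {epsilon, else, num, true}.
FIRST(B): from B→S F bool we get {bool, else, num, true}; from B→F F B we get {epsilon, bool, else, num, true}; from B→epsilon we get {epsilon}. So FIRST(B) = {epsilon, bool, else, num, true}.
FIRST(F B else): take FIRST of each symbol in turn, carrying on past any symbol whose FIRST contains epsilon; result {bool, else, num, true}.

{bool, else, num, true}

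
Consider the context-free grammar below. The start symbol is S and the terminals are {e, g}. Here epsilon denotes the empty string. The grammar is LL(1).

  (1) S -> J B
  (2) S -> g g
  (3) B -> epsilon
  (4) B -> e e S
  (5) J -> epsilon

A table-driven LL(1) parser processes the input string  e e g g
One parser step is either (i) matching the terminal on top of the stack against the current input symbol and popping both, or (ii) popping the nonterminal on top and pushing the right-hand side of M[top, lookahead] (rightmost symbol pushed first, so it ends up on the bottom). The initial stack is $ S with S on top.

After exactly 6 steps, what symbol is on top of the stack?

g

step 1: stack=$ S  input=e e g g $  — expand S -> J B
step 2: stack=$ B J  input=e e g g $  — expand J -> epsilon
step 3: stack=$ B  input=e e g g $  — expand B -> e e S
step 4: stack=$ S e e  input=e e g g $  — match e
step 5: stack=$ S e  input=e g g $  — match e
step 6: stack=$ S  input=g g $  — expand S -> g g
Stack after step 6: $ g g (top = g).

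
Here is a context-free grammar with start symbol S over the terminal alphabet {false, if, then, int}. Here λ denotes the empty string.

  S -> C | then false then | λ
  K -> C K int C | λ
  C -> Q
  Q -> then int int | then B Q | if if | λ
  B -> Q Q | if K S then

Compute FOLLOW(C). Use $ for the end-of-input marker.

{$, if, int, then}

FIRST(Q): from Q->then int int we get {then}; from Q->then B Q we get {then}; from Q->if if we get {if}; from Q->λ we get {λ}. So FIRST(Q) = {λ, if, then}.
FIRST(C): from C->Q we get {λ, if, then}. So FIRST(C) = {λ, if, then}.
FIRST(B): from B->Q Q we get {λ, if, then}; from B->if K S then we get {if}. So FIRST(B) = {λ, if, then}.
FIRST(S): from S->C we get {λ, if, then}; from S->then false then we get {then}; from S->λ we get {λ}. So FIRST(S) = {λ, if, then}.
FIRST(K): from K->C K int C we get {if, int, then}; from K->λ we get {λ}. So FIRST(K) = {λ, if, int, then}.
FOLLOW(S) includes $ since S is the start symbol.
FOLLOW(S): in B->if K S then, S is followed by then with FIRST {then}. Thus FOLLOW(S) = {$, then}.
FOLLOW(K): in K->C K int C, K is followed by int C with FIRST {int}; in B->if K S then, K is followed by S then with FIRST {if, then}. Thus FOLLOW(K) = {if, int, then}.
FOLLOW(C): in S->C, the suffix after C is empty, so FOLLOW(C) ⊇ FOLLOW(S) = {$, then}; in K->C K int C (occurrence 1), C is followed by K int C with FIRST {if, int, then}; in K->C K int C (occurrence 2), the suffix after C is empty, so FOLLOW(C) ⊇ FOLLOW(K) = {if, int, then}. Thus FOLLOW(C) = {$, if, int, then}.
FOLLOW(Q): in C->Q, the suffix after Q is empty, so FOLLOW(Q) ⊇ FOLLOW(C) = {$, if, int, then}; in Q->then B Q, the suffix after Q is empty (adds nothing new); in B->Q Q (occurrence 1), Q is followed by Q with FIRST {λ, if, then}; in B->Q Q (occurrence 1), the suffix after Q is nullable, so FOLLOW(Q) ⊇ FOLLOW(B) = {$, if, int, then}; in B->Q Q (occurrence 2), the suffix after Q is empty, so FOLLOW(Q) ⊇ FOLLOW(B) = {$, if, int, then}. Thus FOLLOW(Q) = {$, if, int, then}.
FOLLOW(B): in Q->then B Q, B is followed by Q with FIRST {λ, if, then}; in Q->then B Q, the suffix after B is nullable, so FOLLOW(B) ⊇ FOLLOW(Q) = {$, if, int, then}. Thus FOLLOW(B) = {$, if, int, then}.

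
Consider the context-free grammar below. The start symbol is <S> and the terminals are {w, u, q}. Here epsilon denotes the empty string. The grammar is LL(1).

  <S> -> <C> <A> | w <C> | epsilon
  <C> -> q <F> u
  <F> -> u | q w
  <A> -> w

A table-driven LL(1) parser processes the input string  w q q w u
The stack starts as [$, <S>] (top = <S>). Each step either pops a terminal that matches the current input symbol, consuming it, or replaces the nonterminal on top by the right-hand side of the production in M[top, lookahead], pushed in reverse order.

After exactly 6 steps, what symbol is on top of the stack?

w

     Stack      Input        Action
  1  $ <S>      w q q w u $  expand <S> -> w <C>
  2  $ <C> w    w q q w u $  match w
  3  $ <C>      q q w u $    expand <C> -> q <F> u
  4  $ u <F> q  q q w u $    match q
  5  $ u <F>    q w u $      expand <F> -> q w
  6  $ u w q    q w u $      match q
Stack after step 6: $ u w (top = w).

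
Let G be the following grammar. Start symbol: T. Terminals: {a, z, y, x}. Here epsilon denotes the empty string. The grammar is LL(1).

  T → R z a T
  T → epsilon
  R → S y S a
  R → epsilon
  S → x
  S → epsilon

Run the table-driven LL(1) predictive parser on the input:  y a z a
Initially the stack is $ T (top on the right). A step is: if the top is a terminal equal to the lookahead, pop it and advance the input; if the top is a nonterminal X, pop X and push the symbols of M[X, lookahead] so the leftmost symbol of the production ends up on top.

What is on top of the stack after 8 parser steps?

     Stack            Input      Action
  1  $ T              y a z a $  expand T → R z a T
  2  $ T a z R        y a z a $  expand R → S y S a
  3  $ T a z a S y S  y a z a $  expand S → epsilon
  4  $ T a z a S y    y a z a $  match y
  5  $ T a z a S      a z a $    expand S → epsilon
  6  $ T a z a        a z a $    match a
  7  $ T a z          z a $      match z
  8  $ T a            a $        match a
Stack after step 8: $ T (top = T).

T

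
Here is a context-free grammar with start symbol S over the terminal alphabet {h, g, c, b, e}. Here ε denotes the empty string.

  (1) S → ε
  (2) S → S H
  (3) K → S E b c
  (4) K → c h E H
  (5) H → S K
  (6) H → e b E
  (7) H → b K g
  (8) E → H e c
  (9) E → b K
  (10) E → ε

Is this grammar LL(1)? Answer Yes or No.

No

FIRST(S) = {ε, b, c, e}
FIRST(K) = {b, c, e}
FIRST(H) = {b, c, e}
FIRST(E) = {ε, b, c, e}
FOLLOW(S) = {$, b, c, e}
FOLLOW(K) = {$, b, c, e, g}
FOLLOW(H) = {$, b, c, e, g}
FOLLOW(E) = {$, b, c, e, g}
Cell M[E, b] receives both E → H e c and E → b K and E → ε — the grammar is not LL(1).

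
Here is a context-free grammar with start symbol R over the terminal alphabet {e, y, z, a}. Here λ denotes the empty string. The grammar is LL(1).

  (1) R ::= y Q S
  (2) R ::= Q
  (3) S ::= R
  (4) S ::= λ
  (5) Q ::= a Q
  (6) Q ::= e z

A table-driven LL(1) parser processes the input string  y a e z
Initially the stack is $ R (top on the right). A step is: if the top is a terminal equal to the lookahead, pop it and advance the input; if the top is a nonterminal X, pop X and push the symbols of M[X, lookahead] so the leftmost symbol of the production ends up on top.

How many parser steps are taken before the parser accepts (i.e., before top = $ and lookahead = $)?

step 1: stack=$ R  input=y a e z $  — expand R ::= y Q S
step 2: stack=$ S Q y  input=y a e z $  — match y
step 3: stack=$ S Q  input=a e z $  — expand Q ::= a Q
step 4: stack=$ S Q a  input=a e z $  — match a
step 5: stack=$ S Q  input=e z $  — expand Q ::= e z
step 6: stack=$ S z e  input=e z $  — match e
step 7: stack=$ S z  input=z $  — match z
step 8: stack=$ S  input=$  — expand S ::= λ
Accept reached after 8 steps.

8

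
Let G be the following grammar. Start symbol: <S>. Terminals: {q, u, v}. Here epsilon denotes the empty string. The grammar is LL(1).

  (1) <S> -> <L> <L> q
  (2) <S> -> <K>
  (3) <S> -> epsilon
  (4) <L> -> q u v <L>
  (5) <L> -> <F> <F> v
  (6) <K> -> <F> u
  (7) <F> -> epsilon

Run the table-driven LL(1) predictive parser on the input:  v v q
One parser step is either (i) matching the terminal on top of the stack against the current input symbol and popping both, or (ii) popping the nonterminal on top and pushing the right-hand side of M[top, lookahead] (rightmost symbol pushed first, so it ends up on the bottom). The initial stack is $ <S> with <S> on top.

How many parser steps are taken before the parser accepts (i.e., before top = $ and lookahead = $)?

      Stack              Input    Action
   1  $ <S>              v v q $  expand <S> -> <L> <L> q
   2  $ q <L> <L>        v v q $  expand <L> -> <F> <F> v
   3  $ q <L> v <F> <F>  v v q $  expand <F> -> epsilon
   4  $ q <L> v <F>      v v q $  expand <F> -> epsilon
   5  $ q <L> v          v v q $  match v
   6  $ q <L>            v q $    expand <L> -> <F> <F> v
   7  $ q v <F> <F>      v q $    expand <F> -> epsilon
   8  $ q v <F>          v q $    expand <F> -> epsilon
   9  $ q v              v q $    match v
  10  $ q                q $      match q
Accept reached after 10 steps.

10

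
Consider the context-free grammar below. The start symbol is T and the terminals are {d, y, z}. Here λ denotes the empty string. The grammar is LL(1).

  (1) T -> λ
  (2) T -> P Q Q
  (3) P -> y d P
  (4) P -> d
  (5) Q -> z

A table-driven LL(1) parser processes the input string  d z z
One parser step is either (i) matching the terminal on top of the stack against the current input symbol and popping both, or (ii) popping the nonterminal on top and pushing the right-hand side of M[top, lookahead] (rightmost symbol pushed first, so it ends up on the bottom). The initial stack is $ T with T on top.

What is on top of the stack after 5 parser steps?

     Stack    Input    Action
  1  $ T      d z z $  expand T -> P Q Q
  2  $ Q Q P  d z z $  expand P -> d
  3  $ Q Q d  d z z $  match d
  4  $ Q Q    z z $    expand Q -> z
  5  $ Q z    z z $    match z
Stack after step 5: $ Q (top = Q).

Q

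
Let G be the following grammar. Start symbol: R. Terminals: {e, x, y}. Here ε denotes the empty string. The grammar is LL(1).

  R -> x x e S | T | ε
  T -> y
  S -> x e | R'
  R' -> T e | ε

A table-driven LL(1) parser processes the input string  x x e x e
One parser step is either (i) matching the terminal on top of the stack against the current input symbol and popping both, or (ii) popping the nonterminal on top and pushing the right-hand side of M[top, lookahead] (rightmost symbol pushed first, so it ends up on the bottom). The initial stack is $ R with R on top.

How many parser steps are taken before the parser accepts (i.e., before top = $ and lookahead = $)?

7

step 1: stack=$ R  input=x x e x e $  — expand R -> x x e S
step 2: stack=$ S e x x  input=x x e x e $  — match x
step 3: stack=$ S e x  input=x e x e $  — match x
step 4: stack=$ S e  input=e x e $  — match e
step 5: stack=$ S  input=x e $  — expand S -> x e
step 6: stack=$ e x  input=x e $  — match x
step 7: stack=$ e  input=e $  — match e
Accept reached after 7 steps.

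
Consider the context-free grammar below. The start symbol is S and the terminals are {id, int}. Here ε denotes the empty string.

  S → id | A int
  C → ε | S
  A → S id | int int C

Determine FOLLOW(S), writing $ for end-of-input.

FIRST(S): from S→id we get {id}; from S→A int we get {id, int}. So FIRST(S) = {id, int}.
FIRST(C): from C→ε we get {ε}; from C→S we get {id, int}. So FIRST(C) = {ε, id, int}.
FIRST(A): from A→S id we get {id, int}; from A→int int C we get {int}. So FIRST(A) = {id, int}.
FOLLOW(S) includes $ since S is the start symbol.
FOLLOW(A): in S→A int, A is followed by int with FIRST {int}. Thus FOLLOW(A) = {int}.
FOLLOW(C): in A→int int C, the suffix after C is empty, so FOLLOW(C) ⊇ FOLLOW(A) = {int}. Thus FOLLOW(C) = {int}.
FOLLOW(S): in C→S, the suffix after S is empty, so FOLLOW(S) ⊇ FOLLOW(C) = {int}; in A→S id, S is followed by id with FIRST {id}. Thus FOLLOW(S) = {$, id, int}.

{$, id, int}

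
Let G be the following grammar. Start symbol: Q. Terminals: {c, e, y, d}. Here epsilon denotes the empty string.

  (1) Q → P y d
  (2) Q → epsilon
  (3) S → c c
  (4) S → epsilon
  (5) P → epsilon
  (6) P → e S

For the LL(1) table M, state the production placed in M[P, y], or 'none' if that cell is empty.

P → epsilon

FIRST(S): from S→c c we get {c}; from S→epsilon we get {epsilon}. So FIRST(S) = {epsilon, c}.
FIRST(P): from P→epsilon we get {epsilon}; from P→e S we get {e}. So FIRST(P) = {epsilon, e}.
FIRST(Q): from Q→P y d we get {e, y}; from Q→epsilon we get {epsilon}. So FIRST(Q) = {epsilon, e, y}.
FOLLOW(Q) includes $ since Q is the start symbol.
FOLLOW(P): in Q→P y d, P is followed by y d with FIRST {y}. Thus FOLLOW(P) = {y}.
For P → epsilon: FIRST(epsilon) = {epsilon}, so it goes in M[P, t] for t ∈ {}; since epsilon ∈ FIRST, also for every t ∈ FOLLOW(P) = {y}.
For P → e S: FIRST(e S) = {e}, so it goes in M[P, t] for t ∈ {e}.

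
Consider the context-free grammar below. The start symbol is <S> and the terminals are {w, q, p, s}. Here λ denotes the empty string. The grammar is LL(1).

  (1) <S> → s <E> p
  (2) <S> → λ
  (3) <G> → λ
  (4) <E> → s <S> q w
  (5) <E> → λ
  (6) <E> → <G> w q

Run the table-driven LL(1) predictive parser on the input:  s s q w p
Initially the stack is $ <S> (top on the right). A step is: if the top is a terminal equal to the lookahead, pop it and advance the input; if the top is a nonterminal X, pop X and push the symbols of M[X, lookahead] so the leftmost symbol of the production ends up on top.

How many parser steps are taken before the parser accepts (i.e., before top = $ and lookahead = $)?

step 1: stack=$ <S>  input=s s q w p $  — expand <S> → s <E> p
step 2: stack=$ p <E> s  input=s s q w p $  — match s
step 3: stack=$ p <E>  input=s q w p $  — expand <E> → s <S> q w
step 4: stack=$ p w q <S> s  input=s q w p $  — match s
step 5: stack=$ p w q <S>  input=q w p $  — expand <S> → λ
step 6: stack=$ p w q  input=q w p $  — match q
step 7: stack=$ p w  input=w p $  — match w
step 8: stack=$ p  input=p $  — match p
Accept reached after 8 steps.

8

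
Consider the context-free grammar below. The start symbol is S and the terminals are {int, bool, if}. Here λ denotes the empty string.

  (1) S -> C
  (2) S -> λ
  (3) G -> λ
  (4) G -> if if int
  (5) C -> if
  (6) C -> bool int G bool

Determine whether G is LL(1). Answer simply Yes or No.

Yes

FIRST(S) = {λ, bool, if}
FIRST(G) = {λ, if}
FIRST(C) = {bool, if}
FOLLOW(S) = {$}
FOLLOW(G) = {bool}
FOLLOW(C) = {$}
Each cell of M receives at most one production.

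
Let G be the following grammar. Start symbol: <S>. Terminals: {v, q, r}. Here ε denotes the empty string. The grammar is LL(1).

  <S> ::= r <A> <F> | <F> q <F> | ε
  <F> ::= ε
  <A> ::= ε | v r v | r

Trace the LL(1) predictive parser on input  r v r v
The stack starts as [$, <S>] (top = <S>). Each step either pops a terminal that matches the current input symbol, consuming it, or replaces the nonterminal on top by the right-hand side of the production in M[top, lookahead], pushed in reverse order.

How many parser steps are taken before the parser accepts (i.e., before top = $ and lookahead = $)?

7

     Stack        Input      Action
  1  $ <S>        r v r v $  expand <S> ::= r <A> <F>
  2  $ <F> <A> r  r v r v $  match r
  3  $ <F> <A>    v r v $    expand <A> ::= v r v
  4  $ <F> v r v  v r v $    match v
  5  $ <F> v r    r v $      match r
  6  $ <F> v      v $        match v
  7  $ <F>        $          expand <F> ::= ε
Accept reached after 7 steps.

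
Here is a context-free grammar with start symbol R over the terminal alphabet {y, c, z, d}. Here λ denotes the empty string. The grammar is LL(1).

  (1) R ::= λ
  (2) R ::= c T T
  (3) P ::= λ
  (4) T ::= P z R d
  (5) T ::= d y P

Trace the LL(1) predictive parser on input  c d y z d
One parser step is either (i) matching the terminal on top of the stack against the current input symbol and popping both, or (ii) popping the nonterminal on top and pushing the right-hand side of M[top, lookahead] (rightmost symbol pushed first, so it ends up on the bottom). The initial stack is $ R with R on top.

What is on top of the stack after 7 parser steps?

     Stack      Input        Action
  1  $ R        c d y z d $  expand R ::= c T T
  2  $ T T c    c d y z d $  match c
  3  $ T T      d y z d $    expand T ::= d y P
  4  $ T P y d  d y z d $    match d
  5  $ T P y    y z d $      match y
  6  $ T P      z d $        expand P ::= λ
  7  $ T        z d $        expand T ::= P z R d
Stack after step 7: $ d R z P (top = P).

P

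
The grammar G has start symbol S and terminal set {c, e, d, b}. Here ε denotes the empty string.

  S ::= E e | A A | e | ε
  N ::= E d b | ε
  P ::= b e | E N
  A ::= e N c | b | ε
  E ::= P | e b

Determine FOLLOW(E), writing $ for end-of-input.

{b, d, e}

FIRST(A) = {ε, b, e}
FIRST(S) = {ε, b, e}  (via E e, A A)
FIRST(N) = {ε, b, e}  (via E d b)
FIRST(P) = {b, e}  (via E N)
FIRST(E) = {b, e}  (via P)
FOLLOW(S) includes $ since S is the start symbol.
FOLLOW(S): S appears on no right-hand side. Thus FOLLOW(S) = {$}.
FOLLOW(A): in S::=A A (occurrence 1), A is followed by A with FIRST {ε, b, e}; in S::=A A (occurrence 1), the suffix after A is nullable, so FOLLOW(A) ⊇ FOLLOW(S) = {$}; in S::=A A (occurrence 2), the suffix after A is empty, so FOLLOW(A) ⊇ FOLLOW(S) = {$}. Thus FOLLOW(A) = {$, b, e}.
FOLLOW(N): in P::=E N, the suffix after N is empty, so FOLLOW(N) ⊇ FOLLOW(P) = {b, d, e}; in A::=e N c, N is followed by c with FIRST {c}. Thus FOLLOW(N) = {b, c, d, e}.
FOLLOW(P): in E::=P, the suffix after P is empty, so FOLLOW(P) ⊇ FOLLOW(E) = {b, d, e}. Thus FOLLOW(P) = {b, d, e}.
FOLLOW(E): in S::=E e, E is followed by e with FIRST {e}; in N::=E d b, E is followed by d b with FIRST {d}; in P::=E N, E is followed by N with FIRST {ε, b, e}; in P::=E N, the suffix after E is nullable, so FOLLOW(E) ⊇ FOLLOW(P) = {b, d, e}. Thus FOLLOW(E) = {b, d, e}.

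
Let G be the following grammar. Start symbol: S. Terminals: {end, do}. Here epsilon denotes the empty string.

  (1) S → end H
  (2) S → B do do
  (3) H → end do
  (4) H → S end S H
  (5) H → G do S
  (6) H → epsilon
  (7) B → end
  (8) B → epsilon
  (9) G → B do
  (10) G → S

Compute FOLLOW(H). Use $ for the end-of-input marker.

FIRST(B): from B→end we get {end}; from B→epsilon we get {epsilon}. So FIRST(B) = {epsilon, end}.
FIRST(S): from S→end H we get {end}; from S→B do do we get {do, end}. So FIRST(S) = {do, end}.
FIRST(G): from G→B do we get {do, end}; from G→S we get {do, end}. So FIRST(G) = {do, end}.
FIRST(H): from H→end do we get {end}; from H→S end S H we get {do, end}; from H→G do S we get {do, end}; from H→epsilon we get {epsilon}. So FIRST(H) = {epsilon, do, end}.
FOLLOW(S) includes $ since S is the start symbol.
FOLLOW(B): in S→B do do, B is followed by do do with FIRST {do}; in G→B do, B is followed by do with FIRST {do}. Thus FOLLOW(B) = {do}.
FOLLOW(G): in H→G do S, G is followed by do S with FIRST {do}. Thus FOLLOW(G) = {do}.
FOLLOW(S): in H→S end S H (occurrence 1), S is followed by end S H with FIRST {end}; in H→S end S H (occurrence 2), S is followed by H with FIRST {epsilon, do, end}; in H→S end S H (occurrence 2), the suffix after S is nullable, so FOLLOW(S) ⊇ FOLLOW(H) = {$, do, end}; in H→G do S, the suffix after S is empty, so FOLLOW(S) ⊇ FOLLOW(H) = {$, do, end}; in G→S, the suffix after S is empty, so FOLLOW(S) ⊇ FOLLOW(G) = {do}. Thus FOLLOW(S) = {$, do, end}.
FOLLOW(H): in S→end H, the suffix after H is empty, so FOLLOW(H) ⊇ FOLLOW(S) = {$, do, end}; in H→S end S H, the suffix after H is empty (adds nothing new). Thus FOLLOW(H) = {$, do, end}.

{$, do, end}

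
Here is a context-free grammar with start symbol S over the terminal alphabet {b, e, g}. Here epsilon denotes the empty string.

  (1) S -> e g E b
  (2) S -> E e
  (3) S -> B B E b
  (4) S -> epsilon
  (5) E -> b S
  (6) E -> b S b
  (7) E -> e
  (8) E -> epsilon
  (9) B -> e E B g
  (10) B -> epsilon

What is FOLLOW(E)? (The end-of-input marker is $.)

{b, e, g}

FIRST(E): from E->b S we get {b}; from E->b S b we get {b}; from E->e we get {e}; from E->epsilon we get {epsilon}. So FIRST(E) = {epsilon, b, e}.
FIRST(B): from B->e E B g we get {e}; from B->epsilon we get {epsilon}. So FIRST(B) = {epsilon, e}.
FIRST(S): from S->e g E b we get {e}; from S->E e we get {b, e}; from S->B B E b we get {b, e}; from S->epsilon we get {epsilon}. So FIRST(S) = {epsilon, b, e}.
FOLLOW(S) includes $ since S is the start symbol.
FOLLOW(E): in S->e g E b, E is followed by b with FIRST {b}; in S->E e, E is followed by e with FIRST {e}; in S->B B E b, E is followed by b with FIRST {b}; in B->e E B g, E is followed by B g with FIRST {e, g}. Thus FOLLOW(E) = {b, e, g}.
FOLLOW(S): in E->b S, the suffix after S is empty, so FOLLOW(S) ⊇ FOLLOW(E) = {b, e, g}; in E->b S b, S is followed by b with FIRST {b}. Thus FOLLOW(S) = {$, b, e, g}.
FOLLOW(B): in S->B B E b (occurrence 1), B is followed by B E b with FIRST {b, e}; in S->B B E b (occurrence 2), B is followed by E b with FIRST {b, e}; in B->e E B g, B is followed by g with FIRST {g}. Thus FOLLOW(B) = {b, e, g}.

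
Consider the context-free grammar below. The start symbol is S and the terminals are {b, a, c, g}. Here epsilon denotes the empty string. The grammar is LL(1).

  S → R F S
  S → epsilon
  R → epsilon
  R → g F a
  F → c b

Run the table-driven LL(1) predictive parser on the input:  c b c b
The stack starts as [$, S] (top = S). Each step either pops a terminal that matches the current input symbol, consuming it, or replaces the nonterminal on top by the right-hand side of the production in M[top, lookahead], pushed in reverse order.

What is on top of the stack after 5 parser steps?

step 1: stack=$ S  input=c b c b $  — expand S → R F S
step 2: stack=$ S F R  input=c b c b $  — expand R → epsilon
step 3: stack=$ S F  input=c b c b $  — expand F → c b
step 4: stack=$ S b c  input=c b c b $  — match c
step 5: stack=$ S b  input=b c b $  — match b
Stack after step 5: $ S (top = S).

S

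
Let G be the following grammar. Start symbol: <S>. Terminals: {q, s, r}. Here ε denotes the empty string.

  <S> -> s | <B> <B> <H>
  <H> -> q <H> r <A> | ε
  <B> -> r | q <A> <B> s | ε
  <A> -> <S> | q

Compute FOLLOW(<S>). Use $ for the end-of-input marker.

FIRST(<H>) = {ε, q}
FIRST(<B>) = {ε, q, r}
FIRST(<S>) = {ε, q, r, s}  (via <B> <B> <H>)
FIRST(<A>) = {ε, q, r, s}  (via <S>)
FOLLOW(<S>) includes $ since <S> is the start symbol.
FOLLOW(<S>): in <A>-><S>, the suffix after <S> is empty, so FOLLOW(<S>) ⊇ FOLLOW(<A>) = {$, q, r, s}. Thus FOLLOW(<S>) = {$, q, r, s}.
FOLLOW(<H>): in <S>-><B> <B> <H>, the suffix after <H> is empty, so FOLLOW(<H>) ⊇ FOLLOW(<S>) = {$, q, r, s}; in <H>->q <H> r <A>, <H> is followed by r <A> with FIRST {r}. Thus FOLLOW(<H>) = {$, q, r, s}.
FOLLOW(<B>): in <S>-><B> <B> <H> (occurrence 1), <B> is followed by <B> <H> with FIRST {ε, q, r}; in <S>-><B> <B> <H> (occurrence 1), the suffix after <B> is nullable, so FOLLOW(<B>) ⊇ FOLLOW(<S>) = {$, q, r, s}; in <S>-><B> <B> <H> (occurrence 2), <B> is followed by <H> with FIRST {ε, q}; in <S>-><B> <B> <H> (occurrence 2), the suffix after <B> is nullable, so FOLLOW(<B>) ⊇ FOLLOW(<S>) = {$, q, r, s}; in <B>->q <A> <B> s, <B> is followed by s with FIRST {s}. Thus FOLLOW(<B>) = {$, q, r, s}.
FOLLOW(<A>): in <H>->q <H> r <A>, the suffix after <A> is empty, so FOLLOW(<A>) ⊇ FOLLOW(<H>) = {$, q, r, s}; in <B>->q <A> <B> s, <A> is followed by <B> s with FIRST {q, r, s}. Thus FOLLOW(<A>) = {$, q, r, s}.

{$, q, r, s}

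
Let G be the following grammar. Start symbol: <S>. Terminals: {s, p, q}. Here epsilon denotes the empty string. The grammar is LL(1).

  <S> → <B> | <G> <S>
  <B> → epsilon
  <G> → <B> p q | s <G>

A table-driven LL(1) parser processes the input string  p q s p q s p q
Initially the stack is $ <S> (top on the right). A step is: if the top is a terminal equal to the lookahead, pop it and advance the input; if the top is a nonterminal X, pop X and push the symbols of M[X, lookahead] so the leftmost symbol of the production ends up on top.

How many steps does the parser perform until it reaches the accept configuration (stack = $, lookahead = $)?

step 1: stack=$ <S>  input=p q s p q s p q $  — expand <S> → <G> <S>
step 2: stack=$ <S> <G>  input=p q s p q s p q $  — expand <G> → <B> p q
step 3: stack=$ <S> q p <B>  input=p q s p q s p q $  — expand <B> → epsilon
step 4: stack=$ <S> q p  input=p q s p q s p q $  — match p
step 5: stack=$ <S> q  input=q s p q s p q $  — match q
step 6: stack=$ <S>  input=s p q s p q $  — expand <S> → <G> <S>
step 7: stack=$ <S> <G>  input=s p q s p q $  — expand <G> → s <G>
step 8: stack=$ <S> <G> s  input=s p q s p q $  — match s
step 9: stack=$ <S> <G>  input=p q s p q $  — expand <G> → <B> p q
step 10: stack=$ <S> q p <B>  input=p q s p q $  — expand <B> → epsilon
step 11: stack=$ <S> q p  input=p q s p q $  — match p
step 12: stack=$ <S> q  input=q s p q $  — match q
step 13: stack=$ <S>  input=s p q $  — expand <S> → <G> <S>
step 14: stack=$ <S> <G>  input=s p q $  — expand <G> → s <G>
step 15: stack=$ <S> <G> s  input=s p q $  — match s
step 16: stack=$ <S> <G>  input=p q $  — expand <G> → <B> p q
step 17: stack=$ <S> q p <B>  input=p q $  — expand <B> → epsilon
step 18: stack=$ <S> q p  input=p q $  — match p
step 19: stack=$ <S> q  input=q $  — match q
step 20: stack=$ <S>  input=$  — expand <S> → <B>
step 21: stack=$ <B>  input=$  — expand <B> → epsilon
Accept reached after 21 steps.

21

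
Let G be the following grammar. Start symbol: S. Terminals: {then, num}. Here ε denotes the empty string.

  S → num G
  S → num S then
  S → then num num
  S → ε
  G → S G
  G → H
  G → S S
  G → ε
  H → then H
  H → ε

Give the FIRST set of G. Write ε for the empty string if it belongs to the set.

{ε, num, then}

FIRST(S) = {ε, num, then}
FIRST(H) = {ε, then}
FIRST(G) = {ε, num, then}  (via S G, H, S S)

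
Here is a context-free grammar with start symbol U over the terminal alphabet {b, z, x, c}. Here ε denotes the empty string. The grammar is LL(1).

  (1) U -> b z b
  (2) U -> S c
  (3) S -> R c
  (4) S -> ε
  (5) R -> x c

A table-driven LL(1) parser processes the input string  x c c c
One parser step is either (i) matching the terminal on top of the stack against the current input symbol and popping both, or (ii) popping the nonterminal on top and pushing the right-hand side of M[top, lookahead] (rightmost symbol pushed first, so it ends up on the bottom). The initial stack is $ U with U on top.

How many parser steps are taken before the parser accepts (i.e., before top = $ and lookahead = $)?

step 1: stack=$ U  input=x c c c $  — expand U -> S c
step 2: stack=$ c S  input=x c c c $  — expand S -> R c
step 3: stack=$ c c R  input=x c c c $  — expand R -> x c
step 4: stack=$ c c c x  input=x c c c $  — match x
step 5: stack=$ c c c  input=c c c $  — match c
step 6: stack=$ c c  input=c c $  — match c
step 7: stack=$ c  input=c $  — match c
Accept reached after 7 steps.

7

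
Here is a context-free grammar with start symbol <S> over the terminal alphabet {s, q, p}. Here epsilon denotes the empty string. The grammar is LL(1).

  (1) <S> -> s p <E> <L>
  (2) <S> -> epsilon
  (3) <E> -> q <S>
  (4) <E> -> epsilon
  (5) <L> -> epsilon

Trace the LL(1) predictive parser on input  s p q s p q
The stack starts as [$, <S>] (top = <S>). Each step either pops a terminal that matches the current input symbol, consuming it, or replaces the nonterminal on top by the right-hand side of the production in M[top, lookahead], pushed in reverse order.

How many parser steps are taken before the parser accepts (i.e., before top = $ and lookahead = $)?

13

      Stack              Input          Action
   1  $ <S>              s p q s p q $  expand <S> -> s p <E> <L>
   2  $ <L> <E> p s      s p q s p q $  match s
   3  $ <L> <E> p        p q s p q $    match p
   4  $ <L> <E>          q s p q $      expand <E> -> q <S>
   5  $ <L> <S> q        q s p q $      match q
   6  $ <L> <S>          s p q $        expand <S> -> s p <E> <L>
   7  $ <L> <L> <E> p s  s p q $        match s
   8  $ <L> <L> <E> p    p q $          match p
   9  $ <L> <L> <E>      q $            expand <E> -> q <S>
  10  $ <L> <L> <S> q    q $            match q
  11  $ <L> <L> <S>      $              expand <S> -> epsilon
  12  $ <L> <L>          $              expand <L> -> epsilon
  13  $ <L>              $              expand <L> -> epsilon
Accept reached after 13 steps.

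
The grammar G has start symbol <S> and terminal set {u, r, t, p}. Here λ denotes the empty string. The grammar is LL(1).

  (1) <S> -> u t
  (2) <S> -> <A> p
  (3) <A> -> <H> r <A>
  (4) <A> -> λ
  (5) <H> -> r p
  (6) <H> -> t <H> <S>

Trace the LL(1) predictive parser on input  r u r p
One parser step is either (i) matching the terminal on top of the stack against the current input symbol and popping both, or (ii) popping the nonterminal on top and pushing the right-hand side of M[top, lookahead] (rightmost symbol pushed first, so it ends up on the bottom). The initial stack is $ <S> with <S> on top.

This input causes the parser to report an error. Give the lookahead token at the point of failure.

     Stack          Input      Action
  1  $ <S>          r u r p $  expand <S> -> <A> p
  2  $ p <A>        r u r p $  expand <A> -> <H> r <A>
  3  $ p <A> r <H>  r u r p $  expand <H> -> r p
  4  $ p <A> r p r  r u r p $  match r
  5  $ p <A> r p    u r p $    error: top is terminal p but lookahead is u

u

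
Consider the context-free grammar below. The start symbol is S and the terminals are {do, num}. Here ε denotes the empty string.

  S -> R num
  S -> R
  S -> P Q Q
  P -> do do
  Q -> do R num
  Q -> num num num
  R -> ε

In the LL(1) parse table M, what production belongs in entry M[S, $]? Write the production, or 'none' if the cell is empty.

S -> R

FIRST(P) = {do}
FIRST(Q) = {do, num}
FIRST(R) = {ε}
FIRST(S) = {ε, do, num}  (via R num, R, P Q Q)
FOLLOW(S) includes $ since S is the start symbol.
FOLLOW(S): S appears on no right-hand side. Thus FOLLOW(S) = {$}.
For S -> R num: FIRST(R num) = {num}, so it goes in M[S, t] for t ∈ {num}.
For S -> R: FIRST(R) = {ε}, so it goes in M[S, t] for t ∈ {}; since ε ∈ FIRST, also for every t ∈ FOLLOW(S) = {$}.
For S -> P Q Q: FIRST(P Q Q) = {do}, so it goes in M[S, t] for t ∈ {do}.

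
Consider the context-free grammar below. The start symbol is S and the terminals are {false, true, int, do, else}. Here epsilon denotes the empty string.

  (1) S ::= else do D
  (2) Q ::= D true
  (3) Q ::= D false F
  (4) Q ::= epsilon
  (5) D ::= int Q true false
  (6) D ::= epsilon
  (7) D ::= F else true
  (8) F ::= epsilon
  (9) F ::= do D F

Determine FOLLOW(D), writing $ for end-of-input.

{$, do, else, false, true}

FIRST(S) = {else}
FIRST(F) = {epsilon, do}
FIRST(D) = {epsilon, do, else, int}  (via F else true)
FIRST(Q) = {epsilon, do, else, false, int, true}  (via D true, D false F)
FOLLOW(S) includes $ since S is the start symbol.
FOLLOW(S): S appears on no right-hand side. Thus FOLLOW(S) = {$}.
FOLLOW(Q): in D::=int Q true false, Q is followed by true false with FIRST {true}. Thus FOLLOW(Q) = {true}.
FOLLOW(F): in Q::=D false F, the suffix after F is empty, so FOLLOW(F) ⊇ FOLLOW(Q) = {true}; in D::=F else true, F is followed by else true with FIRST {else}; in F::=do D F, the suffix after F is empty (adds nothing new). Thus FOLLOW(F) = {else, true}.
FOLLOW(D): in S::=else do D, the suffix after D is empty, so FOLLOW(D) ⊇ FOLLOW(S) = {$}; in Q::=D true, D is followed by true with FIRST {true}; in Q::=D false F, D is followed by false F with FIRST {false}; in F::=do D F, D is followed by F with FIRST {epsilon, do}; in F::=do D F, the suffix after D is nullable, so FOLLOW(D) ⊇ FOLLOW(F) = {else, true}. Thus FOLLOW(D) = {$, do, else, false, true}.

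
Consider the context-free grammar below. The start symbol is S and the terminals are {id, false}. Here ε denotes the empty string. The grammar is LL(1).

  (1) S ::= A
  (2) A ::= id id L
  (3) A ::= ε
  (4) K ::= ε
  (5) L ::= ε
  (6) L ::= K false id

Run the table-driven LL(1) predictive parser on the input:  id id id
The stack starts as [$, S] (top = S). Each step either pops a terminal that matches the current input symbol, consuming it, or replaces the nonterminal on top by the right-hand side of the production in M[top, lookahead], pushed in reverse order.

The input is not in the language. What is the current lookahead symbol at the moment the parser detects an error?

     Stack      Input       Action
  1  $ S        id id id $  expand S ::= A
  2  $ A        id id id $  expand A ::= id id L
  3  $ L id id  id id id $  match id
  4  $ L id     id id $     match id
  5  $ L        id $        error: M[L, id] is empty

id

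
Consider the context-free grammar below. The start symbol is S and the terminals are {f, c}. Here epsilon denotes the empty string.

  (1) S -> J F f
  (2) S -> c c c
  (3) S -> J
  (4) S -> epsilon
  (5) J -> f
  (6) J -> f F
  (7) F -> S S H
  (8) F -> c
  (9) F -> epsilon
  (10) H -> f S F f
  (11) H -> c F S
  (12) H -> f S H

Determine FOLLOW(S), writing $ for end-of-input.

FIRST(J) = {f}
FIRST(H) = {c, f}
FIRST(S) = {epsilon, c, f}  (via J F f, J)
FIRST(F) = {epsilon, c, f}  (via S S H)
FOLLOW(S) includes $ since S is the start symbol.
FOLLOW(S): in F->S S H (occurrence 1), S is followed by S H with FIRST {c, f}; in F->S S H (occurrence 2), S is followed by H with FIRST {c, f}; in H->f S F f, S is followed by F f with FIRST {c, f}; in H->c F S, the suffix after S is empty, so FOLLOW(S) ⊇ FOLLOW(H) = {$, c, f}; in H->f S H, S is followed by H with FIRST {c, f}. Thus FOLLOW(S) = {$, c, f}.
FOLLOW(J): in S->J F f, J is followed by F f with FIRST {c, f}; in S->J, the suffix after J is empty, so FOLLOW(J) ⊇ FOLLOW(S) = {$, c, f}. Thus FOLLOW(J) = {$, c, f}.
FOLLOW(F): in S->J F f, F is followed by f with FIRST {f}; in J->f F, the suffix after F is empty, so FOLLOW(F) ⊇ FOLLOW(J) = {$, c, f}; in H->f S F f, F is followed by f with FIRST {f}; in H->c F S, F is followed by S with FIRST {epsilon, c, f}; in H->c F S, the suffix after F is nullable, so FOLLOW(F) ⊇ FOLLOW(H) = {$, c, f}. Thus FOLLOW(F) = {$, c, f}.
FOLLOW(H): in F->S S H, the suffix after H is empty, so FOLLOW(H) ⊇ FOLLOW(F) = {$, c, f}; in H->f S H, the suffix after H is empty (adds nothing new). Thus FOLLOW(H) = {$, c, f}.

{$, c, f}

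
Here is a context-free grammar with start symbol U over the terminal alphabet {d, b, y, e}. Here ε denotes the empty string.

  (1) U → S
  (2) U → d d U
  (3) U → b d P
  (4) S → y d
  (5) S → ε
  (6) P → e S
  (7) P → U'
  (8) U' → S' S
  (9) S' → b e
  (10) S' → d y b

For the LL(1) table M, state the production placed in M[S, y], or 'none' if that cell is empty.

S → y d

FIRST(S): from S→y d we get {y}; from S→ε we get {ε}. So FIRST(S) = {ε, y}.
FIRST(S'): from S'→b e we get {b}; from S'→d y b we get {d}. So FIRST(S') = {b, d}.
FIRST(U): from U→S we get {ε, y}; from U→d d U we get {d}; from U→b d P we get {b}. So FIRST(U) = {ε, b, d, y}.
FIRST(U'): from U'→S' S we get {b, d}. So FIRST(U') = {b, d}.
FIRST(P): from P→e S we get {e}; from P→U' we get {b, d}. So FIRST(P) = {b, d, e}.
FOLLOW(U) includes $ since U is the start symbol.
FOLLOW(U): in U→d d U, the suffix after U is empty (adds nothing new). Thus FOLLOW(U) = {$}.
FOLLOW(P): in U→b d P, the suffix after P is empty, so FOLLOW(P) ⊇ FOLLOW(U) = {$}. Thus FOLLOW(P) = {$}.
FOLLOW(U'): in P→U', the suffix after U' is empty, so FOLLOW(U') ⊇ FOLLOW(P) = {$}. Thus FOLLOW(U') = {$}.
FOLLOW(S): in U→S, the suffix after S is empty, so FOLLOW(S) ⊇ FOLLOW(U) = {$}; in P→e S, the suffix after S is empty, so FOLLOW(S) ⊇ FOLLOW(P) = {$}; in U'→S' S, the suffix after S is empty, so FOLLOW(S) ⊇ FOLLOW(U') = {$}. Thus FOLLOW(S) = {$}.
For S → y d: FIRST(y d) = {y}, so it goes in M[S, t] for t ∈ {y}.
For S → ε: FIRST(ε) = {ε}, so it goes in M[S, t] for t ∈ {}; since ε ∈ FIRST, also for every t ∈ FOLLOW(S) = {$}.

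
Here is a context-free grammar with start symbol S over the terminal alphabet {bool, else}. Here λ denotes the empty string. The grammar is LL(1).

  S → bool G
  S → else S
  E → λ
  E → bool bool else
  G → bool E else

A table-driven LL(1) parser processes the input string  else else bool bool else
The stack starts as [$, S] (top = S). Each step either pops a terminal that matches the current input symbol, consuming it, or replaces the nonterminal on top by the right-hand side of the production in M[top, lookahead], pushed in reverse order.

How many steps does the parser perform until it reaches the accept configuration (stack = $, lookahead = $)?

      Stack          Input                       Action
   1  $ S            else else bool bool else $  expand S → else S
   2  $ S else       else else bool bool else $  match else
   3  $ S            else bool bool else $       expand S → else S
   4  $ S else       else bool bool else $       match else
   5  $ S            bool bool else $            expand S → bool G
   6  $ G bool       bool bool else $            match bool
   7  $ G            bool else $                 expand G → bool E else
   8  $ else E bool  bool else $                 match bool
   9  $ else E       else $                      expand E → λ
  10  $ else         else $                      match else
Accept reached after 10 steps.

10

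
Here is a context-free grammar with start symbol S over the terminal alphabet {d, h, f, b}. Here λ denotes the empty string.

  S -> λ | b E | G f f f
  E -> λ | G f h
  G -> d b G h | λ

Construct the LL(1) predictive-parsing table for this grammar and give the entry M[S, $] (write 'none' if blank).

S -> λ

FIRST(G) = {λ, d}
FIRST(S) = {λ, b, d, f}  (via G f f f)
FIRST(E) = {λ, d, f}  (via G f h)
FOLLOW(S) includes $ since S is the start symbol.
FOLLOW(S): S appears on no right-hand side. Thus FOLLOW(S) = {$}.
For S -> λ: FIRST(λ) = {λ}, so it goes in M[S, t] for t ∈ {}; since λ ∈ FIRST, also for every t ∈ FOLLOW(S) = {$}.
For S -> b E: FIRST(b E) = {b}, so it goes in M[S, t] for t ∈ {b}.
For S -> G f f f: FIRST(G f f f) = {d, f}, so it goes in M[S, t] for t ∈ {d, f}.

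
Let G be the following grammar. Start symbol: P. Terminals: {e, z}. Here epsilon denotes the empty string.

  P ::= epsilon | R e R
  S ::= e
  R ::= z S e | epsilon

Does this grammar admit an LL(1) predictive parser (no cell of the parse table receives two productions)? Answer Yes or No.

Yes

FIRST(P) = {epsilon, e, z}
FIRST(S) = {e}
FIRST(R) = {epsilon, z}
FOLLOW(P) = {$}
FOLLOW(S) = {e}
FOLLOW(R) = {$, e}
Each cell of M receives at most one production.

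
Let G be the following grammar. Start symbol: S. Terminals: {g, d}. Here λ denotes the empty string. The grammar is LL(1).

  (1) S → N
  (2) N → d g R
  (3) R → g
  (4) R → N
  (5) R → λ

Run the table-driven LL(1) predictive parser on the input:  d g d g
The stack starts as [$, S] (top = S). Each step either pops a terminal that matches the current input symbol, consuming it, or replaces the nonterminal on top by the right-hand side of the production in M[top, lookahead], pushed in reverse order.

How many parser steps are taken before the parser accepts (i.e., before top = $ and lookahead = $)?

9

     Stack    Input      Action
  1  $ S      d g d g $  expand S → N
  2  $ N      d g d g $  expand N → d g R
  3  $ R g d  d g d g $  match d
  4  $ R g    g d g $    match g
  5  $ R      d g $      expand R → N
  6  $ N      d g $      expand N → d g R
  7  $ R g d  d g $      match d
  8  $ R g    g $        match g
  9  $ R      $          expand R → λ
Accept reached after 9 steps.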